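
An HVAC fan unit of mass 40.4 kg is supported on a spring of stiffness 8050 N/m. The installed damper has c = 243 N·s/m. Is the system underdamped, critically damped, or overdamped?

underdamped

c_c = 2√(k·m) = 1141 N·s/m; ζ = c/c_c = 243/1141 = 0.213.
Since ζ < 1 the system is underdamped.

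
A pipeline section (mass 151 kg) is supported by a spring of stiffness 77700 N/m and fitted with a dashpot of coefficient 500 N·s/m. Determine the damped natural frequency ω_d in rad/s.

22.6 rad/s

ω_n = √(k/m) = √(77700/151) = 22.68 rad/s.
Critical damping c_c = 2√(k·m) = 2√(77700 × 151) = 6851 N·s/m, so ζ = c/c_c = 500/6851 = 0.07299.
ω_d = ω_n√(1 − ζ²) = 22.68 × √(1 − 0.00533) = 22.62 rad/s.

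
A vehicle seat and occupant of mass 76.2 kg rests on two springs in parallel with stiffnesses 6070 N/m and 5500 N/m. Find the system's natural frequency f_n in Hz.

Parallel springs add: k_eq = 6070 + 5500 = 11570 N/m.
ω_n = √(k_eq/m) = √(11570/76.2) = √151.8 = 12.32 rad/s.
f_n = ω_n/(2π) = 12.32/6.283 = 1.961 Hz.

1.96 Hz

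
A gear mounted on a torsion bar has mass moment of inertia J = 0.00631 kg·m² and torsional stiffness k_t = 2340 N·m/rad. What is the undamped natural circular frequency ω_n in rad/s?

ω_n = √(k_t/J) = √(2340/0.00631) = √370800 = 609.0 rad/s.

609 rad/s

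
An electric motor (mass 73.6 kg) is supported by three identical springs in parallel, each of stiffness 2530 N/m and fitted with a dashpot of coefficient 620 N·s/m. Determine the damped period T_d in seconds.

Parallel springs add: k_eq = 3 × 2530 = 7590 N/m.
ω_n = √(k_eq/m) = √(7590/73.6) = 10.16 rad/s.
Critical damping c_c = 2√(k_eq·m) = 2√(7590 × 73.6) = 1495 N·s/m, so ζ = c/c_c = 620/1495 = 0.4148.
ω_d = ω_n√(1 − ζ²) = 10.16 × √(1 − 0.172) = 9.240 rad/s.
T_d = 2π/ω_d = 0.6800 s.

0.680 s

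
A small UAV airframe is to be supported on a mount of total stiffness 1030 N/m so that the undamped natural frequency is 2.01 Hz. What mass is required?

ω_n = 2πf_n = 2π × 2.01 = 12.63 rad/s.
m = k/ω_n² = 1030/12.63² = 1030/159.5 = 6.458 kg.

6.46 kg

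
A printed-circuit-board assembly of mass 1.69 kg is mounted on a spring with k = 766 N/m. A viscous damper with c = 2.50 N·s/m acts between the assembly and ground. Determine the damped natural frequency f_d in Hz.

ω_n = √(k/m) = √(766.0/1.69) = 21.29 rad/s.
Critical damping c_c = 2√(k·m) = 2√(766.0 × 1.69) = 71.96 N·s/m, so ζ = c/c_c = 2.50/71.96 = 0.03474.
ω_d = ω_n√(1 − ζ²) = 21.29 × √(1 − 0.00121) = 21.28 rad/s.
f_d = ω_d/(2π) = 3.386 Hz.

3.39 Hz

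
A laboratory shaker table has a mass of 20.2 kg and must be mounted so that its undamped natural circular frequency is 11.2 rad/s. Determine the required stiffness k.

2530 N/m

k = m·ω_n² = 20.2 × 11.20² = 20.2 × 125.4 = 2534 N/m.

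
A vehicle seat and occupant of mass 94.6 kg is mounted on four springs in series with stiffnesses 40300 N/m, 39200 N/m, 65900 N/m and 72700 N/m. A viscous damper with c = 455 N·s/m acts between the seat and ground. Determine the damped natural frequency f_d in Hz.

1.80 Hz

Series springs: 1/k_eq = 1/40300 + 1/39200 + 1/65900 + 1/72700 = 7.925×10^-5, so k_eq = 12620 N/m.
ω_n = √(k_eq/m) = √(12620/94.6) = 11.55 rad/s.
Critical damping c_c = 2√(k_eq·m) = 2√(12620 × 94.6) = 2185 N·s/m, so ζ = c/c_c = 455/2185 = 0.2082.
ω_d = ω_n√(1 − ζ²) = 11.55 × √(1 − 0.0434) = 11.30 rad/s.
f_d = ω_d/(2π) = 1.798 Hz.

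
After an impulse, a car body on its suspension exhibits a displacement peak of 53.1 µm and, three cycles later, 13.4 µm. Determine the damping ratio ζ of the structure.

0.0729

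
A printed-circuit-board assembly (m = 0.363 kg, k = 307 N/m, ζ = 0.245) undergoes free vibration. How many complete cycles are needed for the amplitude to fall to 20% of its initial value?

Logarithmic decrement δ = 2πζ/√(1 − ζ²) = 2π × 0.2450/√(1 − 0.0600) = 1.588.
x_n/x₀ = e^(−nδ) ≤ 0.2; take ln: n ≥ ln(1/0.2)/δ = 1.609/1.588 = 1.014.
So 2 complete cycles are required.

2 cycles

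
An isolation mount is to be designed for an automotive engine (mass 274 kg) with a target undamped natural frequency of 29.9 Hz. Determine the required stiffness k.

ω_n = 2πf_n = 2π × 29.9 = 187.9 rad/s.
k = m·ω_n² = 274 × 187.9² = 274 × 35290 = 9671000 N/m.

9670000 N/m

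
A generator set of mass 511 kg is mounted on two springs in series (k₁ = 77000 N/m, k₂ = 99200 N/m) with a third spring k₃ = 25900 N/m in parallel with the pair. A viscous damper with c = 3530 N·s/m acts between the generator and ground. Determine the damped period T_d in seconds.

0.565 s

Series pair: k_s = k₁k₂/(k₁+k₂) = (77000)(99200)/(77000 + 99200) = 43350 N/m. In parallel with k₃: k_eq = 43350 + 25900 = 69250 N/m.
ω_n = √(k_eq/m) = √(69250/511) = 11.64 rad/s.
Critical damping c_c = 2√(k_eq·m) = 2√(69250 × 511) = 11900 N·s/m, so ζ = c/c_c = 3530/11900 = 0.2967.
ω_d = ω_n√(1 − ζ²) = 11.64 × √(1 − 0.0880) = 11.12 rad/s.
T_d = 2π/ω_d = 0.5652 s.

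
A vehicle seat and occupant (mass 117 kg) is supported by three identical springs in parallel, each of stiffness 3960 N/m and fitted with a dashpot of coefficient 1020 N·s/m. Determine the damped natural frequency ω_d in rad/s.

9.09 rad/s

Parallel springs add: k_eq = 3 × 3960 = 11880 N/m.
ω_n = √(k_eq/m) = √(11880/117) = 10.08 rad/s.
Critical damping c_c = 2√(k_eq·m) = 2√(11880 × 117) = 2358 N·s/m, so ζ = c/c_c = 1020/2358 = 0.4326.
ω_d = ω_n√(1 − ζ²) = 10.08 × √(1 − 0.187) = 9.085 rad/s.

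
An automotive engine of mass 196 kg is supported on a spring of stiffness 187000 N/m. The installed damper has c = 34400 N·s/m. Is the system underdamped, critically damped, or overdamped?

overdamped

c_c = 2√(k·m) = 12110 N·s/m; ζ = c/c_c = 34400/12110 = 2.84.
Since ζ > 1 the system is overdamped.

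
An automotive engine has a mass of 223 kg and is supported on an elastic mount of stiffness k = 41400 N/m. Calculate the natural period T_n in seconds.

0.461 s

ω_n = √(k/m) = √(41400/223) = √185.7 = 13.63 rad/s.
T_n = 2π/ω_n = 6.283/13.63 = 0.4611 s.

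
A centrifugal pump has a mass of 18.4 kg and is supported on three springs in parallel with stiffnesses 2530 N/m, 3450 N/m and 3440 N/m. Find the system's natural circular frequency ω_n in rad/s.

22.6 rad/s

Parallel springs add: k_eq = 2530 + 3450 + 3440 = 9420 N/m.
ω_n = √(k_eq/m) = √(9420/18.4) = √512.0 = 22.63 rad/s.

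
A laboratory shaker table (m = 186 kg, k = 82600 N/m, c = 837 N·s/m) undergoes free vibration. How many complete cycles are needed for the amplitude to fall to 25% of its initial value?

ζ = c/(2√(km)) = 837/(2√(82600 × 186)) = 837/7839 = 0.1068.
Logarithmic decrement δ = 2πζ/√(1 − ζ²) = 2π × 0.1068/√(1 − 0.0114) = 0.6747.
x_n/x₀ = e^(−nδ) ≤ 0.25; take ln: n ≥ ln(1/0.25)/δ = 1.386/0.6747 = 2.055.
So 3 complete cycles are required.

3 cycles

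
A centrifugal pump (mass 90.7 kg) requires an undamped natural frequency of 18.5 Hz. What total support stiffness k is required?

ω_n = 2πf_n = 2π × 18.5 = 116.2 rad/s.
k = m·ω_n² = 90.7 × 116.2² = 90.7 × 13510 = 1225000 N/m.

1230000 N/m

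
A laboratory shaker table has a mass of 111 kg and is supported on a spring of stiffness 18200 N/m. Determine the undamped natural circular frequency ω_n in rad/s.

12.8 rad/s

ω_n = √(k/m) = √(18200/111) = √164.0 = 12.80 rad/s.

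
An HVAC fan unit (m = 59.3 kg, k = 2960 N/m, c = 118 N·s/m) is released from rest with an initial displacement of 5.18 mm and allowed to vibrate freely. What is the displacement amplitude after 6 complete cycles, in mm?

0.0243 mm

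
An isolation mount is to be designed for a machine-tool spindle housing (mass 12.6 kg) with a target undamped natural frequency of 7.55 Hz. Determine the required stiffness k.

28400 N/m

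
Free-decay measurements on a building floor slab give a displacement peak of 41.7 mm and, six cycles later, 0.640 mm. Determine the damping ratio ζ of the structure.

0.110

Logarithmic decrement δ = (1/n)·ln(x₀/x_n) = (1/6)·ln(41.7/0.640) = (1/6)·ln(65.16) = 0.6961.
ζ = δ/√(4π² + δ²) = 0.6961/√(39.48 + 0.485) = 0.6961/6.322 = 0.1101.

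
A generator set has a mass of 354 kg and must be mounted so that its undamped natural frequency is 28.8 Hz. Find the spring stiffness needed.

ω_n = 2πf_n = 2π × 28.8 = 181.0 rad/s.
k = m·ω_n² = 354 × 181.0² = 354 × 32740 = 11590000 N/m.

11600000 N/m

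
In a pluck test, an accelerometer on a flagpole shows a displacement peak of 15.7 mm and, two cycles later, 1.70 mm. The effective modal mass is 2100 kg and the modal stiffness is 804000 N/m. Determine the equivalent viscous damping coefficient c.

Logarithmic decrement δ = (1/n)·ln(x₀/x_n) = (1/2)·ln(15.7/1.70) = (1/2)·ln(9.235) = 1.112.
ζ = δ/√(4π² + δ²) = 1.112/√(39.48 + 1.24) = 1.112/6.381 = 0.1742.
c = ζ · 2√(km) = 0.1742 × 2√(804000 × 2100) = 0.1742 × 82180 = 14320 N·s/m.

14300 N·s/m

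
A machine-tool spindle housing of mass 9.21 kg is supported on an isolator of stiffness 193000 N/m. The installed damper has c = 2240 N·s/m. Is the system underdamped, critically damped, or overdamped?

underdamped

c_c = 2√(k·m) = 2666 N·s/m; ζ = c/c_c = 2240/2666 = 0.840.
Since ζ < 1 the system is underdamped.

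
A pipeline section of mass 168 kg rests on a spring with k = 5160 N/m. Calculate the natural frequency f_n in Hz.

ω_n = √(k/m) = √(5160/168) = √30.71 = 5.542 rad/s.
f_n = ω_n/(2π) = 5.542/6.283 = 0.8820 Hz.

0.882 Hz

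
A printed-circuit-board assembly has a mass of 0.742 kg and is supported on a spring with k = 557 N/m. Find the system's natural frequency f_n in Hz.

4.36 Hz

ω_n = √(k/m) = √(557.0/0.742) = √750.7 = 27.40 rad/s.
f_n = ω_n/(2π) = 27.40/6.283 = 4.361 Hz.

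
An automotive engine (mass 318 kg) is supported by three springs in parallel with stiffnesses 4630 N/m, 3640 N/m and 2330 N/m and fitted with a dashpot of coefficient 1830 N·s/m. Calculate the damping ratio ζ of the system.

0.498

Parallel springs add: k_eq = 4630 + 3640 + 2330 = 10600 N/m.
ω_n = √(k_eq/m) = √(10600/318) = 5.774 rad/s.
Critical damping c_c = 2√(k_eq·m) = 2√(10600 × 318) = 3672 N·s/m, so ζ = c/c_c = 1830/3672 = 0.4984.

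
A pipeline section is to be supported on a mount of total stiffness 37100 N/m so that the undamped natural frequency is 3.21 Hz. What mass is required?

ω_n = 2πf_n = 2π × 3.21 = 20.17 rad/s.
m = k/ω_n² = 37100/20.17² = 37100/406.8 = 91.20 kg.

91.2 kg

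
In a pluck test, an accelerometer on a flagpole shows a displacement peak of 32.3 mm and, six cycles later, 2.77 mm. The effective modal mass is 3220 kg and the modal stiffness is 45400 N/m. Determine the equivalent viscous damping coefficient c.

1570 N·s/m

Logarithmic decrement δ = (1/n)·ln(x₀/x_n) = (1/6)·ln(32.3/2.77) = (1/6)·ln(11.66) = 0.4094.
ζ = δ/√(4π² + δ²) = 0.4094/√(39.48 + 0.168) = 0.4094/6.297 = 0.06502.
c = ζ · 2√(km) = 0.06502 × 2√(45400 × 3220) = 0.06502 × 24180 = 1572 N·s/m.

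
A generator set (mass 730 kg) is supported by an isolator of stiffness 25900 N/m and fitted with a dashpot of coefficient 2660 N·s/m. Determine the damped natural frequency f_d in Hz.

ω_n = √(k/m) = √(25900/730) = 5.956 rad/s.
Critical damping c_c = 2√(k·m) = 2√(25900 × 730) = 8696 N·s/m, so ζ = c/c_c = 2660/8696 = 0.3059.
ω_d = ω_n√(1 − ζ²) = 5.956 × √(1 − 0.0936) = 5.671 rad/s.
f_d = ω_d/(2π) = 0.9026 Hz.

0.903 Hz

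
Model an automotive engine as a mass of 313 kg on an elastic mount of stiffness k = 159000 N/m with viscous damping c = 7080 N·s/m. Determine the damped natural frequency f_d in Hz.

3.10 Hz

ω_n = √(k/m) = √(159000/313) = 22.54 rad/s.
Critical damping c_c = 2√(k·m) = 2√(159000 × 313) = 14110 N·s/m, so ζ = c/c_c = 7080/14110 = 0.5018.
ω_d = ω_n√(1 − ζ²) = 22.54 × √(1 − 0.252) = 19.50 rad/s.
f_d = ω_d/(2π) = 3.103 Hz.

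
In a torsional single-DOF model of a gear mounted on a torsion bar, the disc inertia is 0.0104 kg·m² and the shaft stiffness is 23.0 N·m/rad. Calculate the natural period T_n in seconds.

0.134 s

ω_n = √(k_t/J) = √(23.0/0.0104) = √2212 = 47.03 rad/s.
T_n = 2π/ω_n = 6.283/47.03 = 0.1336 s.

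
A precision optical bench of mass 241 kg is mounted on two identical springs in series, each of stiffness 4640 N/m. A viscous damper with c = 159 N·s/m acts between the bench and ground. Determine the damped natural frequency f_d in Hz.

Series springs: 1/k_eq = 2/4640, so k_eq = 4640/2 = 2320 N/m.
ω_n = √(k_eq/m) = √(2320/241) = 3.103 rad/s.
Critical damping c_c = 2√(k_eq·m) = 2√(2320 × 241) = 1495 N·s/m, so ζ = c/c_c = 159/1495 = 0.1063.
ω_d = ω_n√(1 − ζ²) = 3.103 × √(1 − 0.0113) = 3.085 rad/s.
f_d = ω_d/(2π) = 0.4910 Hz.

0.491 Hz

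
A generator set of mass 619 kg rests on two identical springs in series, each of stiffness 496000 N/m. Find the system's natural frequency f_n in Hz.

Series springs: 1/k_eq = 2/496000, so k_eq = 496000/2 = 248000 N/m.
ω_n = √(k_eq/m) = √(248000/619) = √400.6 = 20.02 rad/s.
f_n = ω_n/(2π) = 20.02/6.283 = 3.186 Hz.

3.19 Hz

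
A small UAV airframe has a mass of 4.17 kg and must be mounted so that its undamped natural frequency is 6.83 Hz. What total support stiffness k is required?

ω_n = 2πf_n = 2π × 6.83 = 42.91 rad/s.
k = m·ω_n² = 4.17 × 42.91² = 4.17 × 1842 = 7680 N/m.

7680 N/m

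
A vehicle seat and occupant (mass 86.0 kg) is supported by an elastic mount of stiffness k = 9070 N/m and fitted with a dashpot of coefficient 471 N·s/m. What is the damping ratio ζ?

ω_n = √(k/m) = √(9070/86.0) = 10.27 rad/s.
Critical damping c_c = 2√(k·m) = 2√(9070 × 86.0) = 1766 N·s/m, so ζ = c/c_c = 471/1766 = 0.2666.

0.267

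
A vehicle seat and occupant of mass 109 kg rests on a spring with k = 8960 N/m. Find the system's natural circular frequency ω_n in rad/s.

9.07 rad/s

ω_n = √(k/m) = √(8960/109) = √82.20 = 9.067 rad/s.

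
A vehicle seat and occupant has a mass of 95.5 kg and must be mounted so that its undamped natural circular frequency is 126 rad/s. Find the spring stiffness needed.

1520000 N/m

k = m·ω_n² = 95.5 × 126.0² = 95.5 × 15880 = 1516000 N/m.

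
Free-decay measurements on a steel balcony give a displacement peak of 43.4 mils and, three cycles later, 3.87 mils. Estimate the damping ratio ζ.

0.127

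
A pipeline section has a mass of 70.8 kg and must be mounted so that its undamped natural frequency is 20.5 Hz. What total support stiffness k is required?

ω_n = 2πf_n = 2π × 20.5 = 128.8 rad/s.
k = m·ω_n² = 70.8 × 128.8² = 70.8 × 16590 = 1175000 N/m.

1170000 N/m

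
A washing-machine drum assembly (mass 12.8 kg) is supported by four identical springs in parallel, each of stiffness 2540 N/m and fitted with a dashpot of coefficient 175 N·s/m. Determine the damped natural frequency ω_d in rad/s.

27.3 rad/s

Parallel springs add: k_eq = 4 × 2540 = 10160 N/m.
ω_n = √(k_eq/m) = √(10160/12.8) = 28.17 rad/s.
Critical damping c_c = 2√(k_eq·m) = 2√(10160 × 12.8) = 721.2 N·s/m, so ζ = c/c_c = 175/721.2 = 0.2426.
ω_d = ω_n√(1 − ζ²) = 28.17 × √(1 − 0.0589) = 27.33 rad/s.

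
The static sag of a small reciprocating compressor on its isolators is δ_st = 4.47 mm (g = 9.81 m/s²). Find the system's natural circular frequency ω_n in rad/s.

ω_n = √(g/δ_st) = √(9.81/0.00447) = √2195 = 46.85 rad/s.

46.8 rad/s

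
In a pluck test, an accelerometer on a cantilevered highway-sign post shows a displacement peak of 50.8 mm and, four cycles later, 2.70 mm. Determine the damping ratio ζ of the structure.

0.116

Logarithmic decrement δ = (1/n)·ln(x₀/x_n) = (1/4)·ln(50.8/2.70) = (1/4)·ln(18.81) = 0.7337.
ζ = δ/√(4π² + δ²) = 0.7337/√(39.48 + 0.538) = 0.7337/6.326 = 0.1160.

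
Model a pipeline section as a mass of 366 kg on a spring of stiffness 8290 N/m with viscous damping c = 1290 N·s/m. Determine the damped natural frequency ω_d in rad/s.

4.42 rad/s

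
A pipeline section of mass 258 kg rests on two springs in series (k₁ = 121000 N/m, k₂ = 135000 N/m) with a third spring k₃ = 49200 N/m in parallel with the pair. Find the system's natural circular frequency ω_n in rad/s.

20.9 rad/s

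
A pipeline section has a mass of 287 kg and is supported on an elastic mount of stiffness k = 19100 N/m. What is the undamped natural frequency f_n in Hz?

1.30 Hz

ω_n = √(k/m) = √(19100/287) = √66.55 = 8.158 rad/s.
f_n = ω_n/(2π) = 8.158/6.283 = 1.298 Hz.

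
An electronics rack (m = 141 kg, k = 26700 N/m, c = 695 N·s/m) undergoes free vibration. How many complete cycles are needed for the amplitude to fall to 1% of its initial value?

5 cycles

ζ = c/(2√(km)) = 695/(2√(26700 × 141)) = 695/3881 = 0.1791.
Logarithmic decrement δ = 2πζ/√(1 − ζ²) = 2π × 0.1791/√(1 − 0.0321) = 1.144.
x_n/x₀ = e^(−nδ) ≤ 0.01; take ln: n ≥ ln(1/0.01)/δ = 4.605/1.144 = 4.026.
So 5 complete cycles are required.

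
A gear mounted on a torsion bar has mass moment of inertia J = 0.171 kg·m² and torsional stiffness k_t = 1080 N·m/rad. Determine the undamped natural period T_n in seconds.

ω_n = √(k_t/J) = √(1080/0.171) = √6316 = 79.47 rad/s.
T_n = 2π/ω_n = 6.283/79.47 = 0.07906 s.

0.0791 s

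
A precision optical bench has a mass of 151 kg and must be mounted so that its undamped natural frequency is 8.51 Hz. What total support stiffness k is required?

432000 N/m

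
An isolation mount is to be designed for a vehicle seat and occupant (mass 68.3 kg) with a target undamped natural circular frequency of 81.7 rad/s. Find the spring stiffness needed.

k = m·ω_n² = 68.3 × 81.70² = 68.3 × 6675 = 455900 N/m.

456000 N/m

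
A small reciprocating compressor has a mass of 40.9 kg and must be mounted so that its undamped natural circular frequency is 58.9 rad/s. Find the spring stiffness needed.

142000 N/m

k = m·ω_n² = 40.9 × 58.90² = 40.9 × 3469 = 141900 N/m.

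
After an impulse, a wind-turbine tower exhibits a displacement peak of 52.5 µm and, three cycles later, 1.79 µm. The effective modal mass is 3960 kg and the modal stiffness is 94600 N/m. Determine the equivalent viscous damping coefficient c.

6830 N·s/m

Logarithmic decrement δ = (1/n)·ln(x₀/x_n) = (1/3)·ln(52.5/1.79) = (1/3)·ln(29.33) = 1.126.
ζ = δ/√(4π² + δ²) = 1.126/√(39.48 + 1.27) = 1.126/6.383 = 0.1764.
c = ζ · 2√(km) = 0.1764 × 2√(94600 × 3960) = 0.1764 × 38710 = 6830 N·s/m.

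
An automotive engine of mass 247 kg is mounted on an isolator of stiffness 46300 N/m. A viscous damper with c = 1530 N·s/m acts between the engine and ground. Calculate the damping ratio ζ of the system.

ω_n = √(k/m) = √(46300/247) = 13.69 rad/s.
Critical damping c_c = 2√(k·m) = 2√(46300 × 247) = 6763 N·s/m, so ζ = c/c_c = 1530/6763 = 0.2262.

0.226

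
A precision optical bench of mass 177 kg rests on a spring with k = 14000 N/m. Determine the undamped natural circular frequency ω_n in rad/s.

ω_n = √(k/m) = √(14000/177) = √79.10 = 8.894 rad/s.

8.89 rad/s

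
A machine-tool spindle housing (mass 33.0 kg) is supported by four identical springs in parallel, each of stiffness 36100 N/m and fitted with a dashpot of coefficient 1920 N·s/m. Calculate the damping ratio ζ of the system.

Parallel springs add: k_eq = 4 × 36100 = 144400 N/m.
ω_n = √(k_eq/m) = √(144400/33.0) = 66.15 rad/s.
Critical damping c_c = 2√(k_eq·m) = 2√(144400 × 33.0) = 4366 N·s/m, so ζ = c/c_c = 1920/4366 = 0.4398.

0.440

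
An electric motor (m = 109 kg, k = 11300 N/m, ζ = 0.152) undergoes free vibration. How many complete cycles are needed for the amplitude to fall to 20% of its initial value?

Logarithmic decrement δ = 2πζ/√(1 − ζ²) = 2π × 0.1520/√(1 − 0.0231) = 0.9663.
x_n/x₀ = e^(−nδ) ≤ 0.2; take ln: n ≥ ln(1/0.2)/δ = 1.609/0.9663 = 1.666.
So 2 complete cycles are required.

2 cycles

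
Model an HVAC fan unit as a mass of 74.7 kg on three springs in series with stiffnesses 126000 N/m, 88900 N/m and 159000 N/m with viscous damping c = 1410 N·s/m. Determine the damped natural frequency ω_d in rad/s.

20.9 rad/s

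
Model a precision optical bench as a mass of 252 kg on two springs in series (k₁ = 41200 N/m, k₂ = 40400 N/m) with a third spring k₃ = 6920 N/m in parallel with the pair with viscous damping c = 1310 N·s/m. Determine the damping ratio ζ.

0.250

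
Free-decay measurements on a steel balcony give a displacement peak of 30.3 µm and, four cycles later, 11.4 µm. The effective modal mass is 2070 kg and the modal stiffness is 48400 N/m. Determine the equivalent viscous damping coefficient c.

778 N·s/m

Logarithmic decrement δ = (1/n)·ln(x₀/x_n) = (1/4)·ln(30.3/11.4) = (1/4)·ln(2.658) = 0.2444.
ζ = δ/√(4π² + δ²) = 0.2444/√(39.48 + 0.0597) = 0.2444/6.288 = 0.03887.
c = ζ · 2√(km) = 0.03887 × 2√(48400 × 2070) = 0.03887 × 20020 = 778.0 N·s/m.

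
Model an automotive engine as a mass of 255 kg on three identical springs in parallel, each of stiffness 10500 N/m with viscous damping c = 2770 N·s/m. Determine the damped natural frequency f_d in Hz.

1.54 Hz

Parallel springs add: k_eq = 3 × 10500 = 31500 N/m.
ω_n = √(k_eq/m) = √(31500/255) = 11.11 rad/s.
Critical damping c_c = 2√(k_eq·m) = 2√(31500 × 255) = 5668 N·s/m, so ζ = c/c_c = 2770/5668 = 0.4887.
ω_d = ω_n√(1 − ζ²) = 11.11 × √(1 − 0.239) = 9.697 rad/s.
f_d = ω_d/(2π) = 1.543 Hz.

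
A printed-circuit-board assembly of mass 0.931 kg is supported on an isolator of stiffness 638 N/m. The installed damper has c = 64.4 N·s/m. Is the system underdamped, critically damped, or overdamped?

c_c = 2√(k·m) = 48.74 N·s/m; ζ = c/c_c = 64.4/48.74 = 1.32.
Since ζ > 1 the system is overdamped.

overdamped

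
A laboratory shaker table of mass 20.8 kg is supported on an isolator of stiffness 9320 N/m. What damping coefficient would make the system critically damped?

c_c = 2√(k·m) = 2√(9320 × 20.8) = 2 × 440.3 = 880.6 N·s/m.

881 N·s/m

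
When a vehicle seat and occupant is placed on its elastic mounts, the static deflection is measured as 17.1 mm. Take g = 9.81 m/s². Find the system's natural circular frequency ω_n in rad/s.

ω_n = √(g/δ_st) = √(9.81/0.0171) = √573.7 = 23.95 rad/s.

24.0 rad/s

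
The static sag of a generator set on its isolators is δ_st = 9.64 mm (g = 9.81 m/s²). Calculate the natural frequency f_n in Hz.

ω_n = √(g/δ_st) = √(9.81/0.00964) = √1018 = 31.90 rad/s.
f_n = ω_n/(2π) = 31.90/6.283 = 5.077 Hz.

5.08 Hz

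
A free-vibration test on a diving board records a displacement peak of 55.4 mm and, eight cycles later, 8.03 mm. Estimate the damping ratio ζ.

Logarithmic decrement δ = (1/n)·ln(x₀/x_n) = (1/8)·ln(55.4/8.03) = (1/8)·ln(6.899) = 0.2414.
ζ = δ/√(4π² + δ²) = 0.2414/√(39.48 + 0.0583) = 0.2414/6.288 = 0.03840.

0.0384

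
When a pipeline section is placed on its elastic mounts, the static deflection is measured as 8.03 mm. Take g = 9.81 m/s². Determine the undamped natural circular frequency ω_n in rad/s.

ω_n = √(g/δ_st) = √(9.81/0.00803) = √1222 = 34.95 rad/s.

35.0 rad/s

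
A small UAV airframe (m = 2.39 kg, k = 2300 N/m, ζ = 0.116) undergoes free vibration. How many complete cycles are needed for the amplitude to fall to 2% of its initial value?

6 cycles

Logarithmic decrement δ = 2πζ/√(1 − ζ²) = 2π × 0.1160/√(1 − 0.0135) = 0.7338.
x_n/x₀ = e^(−nδ) ≤ 0.02; take ln: n ≥ ln(1/0.02)/δ = 3.912/0.7338 = 5.331.
So 6 complete cycles are required.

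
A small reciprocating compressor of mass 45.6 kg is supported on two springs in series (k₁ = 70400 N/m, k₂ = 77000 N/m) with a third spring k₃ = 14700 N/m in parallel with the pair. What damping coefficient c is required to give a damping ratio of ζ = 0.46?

1410 N·s/m

Series pair: k_s = k₁k₂/(k₁+k₂) = (70400)(77000)/(70400 + 77000) = 36780 N/m. In parallel with k₃: k_eq = 36780 + 14700 = 51480 N/m.
c_c = 2√(k_eq·m) = 2√(51480 × 45.6) = 3064 N·s/m.
c = ζ·c_c = 0.46 × 3064 = 1410 N·s/m.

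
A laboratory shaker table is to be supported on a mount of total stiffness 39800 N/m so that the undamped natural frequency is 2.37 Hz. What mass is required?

ω_n = 2πf_n = 2π × 2.37 = 14.89 rad/s.
m = k/ω_n² = 39800/14.89² = 39800/221.7 = 179.5 kg.

179 kg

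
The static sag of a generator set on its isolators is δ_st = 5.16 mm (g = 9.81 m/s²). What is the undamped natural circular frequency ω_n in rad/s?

ω_n = √(g/δ_st) = √(9.81/0.00516) = √1901 = 43.60 rad/s.

43.6 rad/s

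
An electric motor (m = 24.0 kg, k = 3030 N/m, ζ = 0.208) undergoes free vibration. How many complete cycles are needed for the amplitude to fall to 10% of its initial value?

2 cycles

Logarithmic decrement δ = 2πζ/√(1 − ζ²) = 2π × 0.2080/√(1 − 0.0433) = 1.336.
x_n/x₀ = e^(−nδ) ≤ 0.1; take ln: n ≥ ln(1/0.1)/δ = 2.303/1.336 = 1.723.
So 2 complete cycles are required.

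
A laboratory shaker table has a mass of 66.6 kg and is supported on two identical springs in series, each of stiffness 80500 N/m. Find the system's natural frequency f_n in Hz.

Series springs: 1/k_eq = 2/80500, so k_eq = 80500/2 = 40250 N/m.
ω_n = √(k_eq/m) = √(40250/66.6) = √604.4 = 24.58 rad/s.
f_n = ω_n/(2π) = 24.58/6.283 = 3.913 Hz.

3.91 Hz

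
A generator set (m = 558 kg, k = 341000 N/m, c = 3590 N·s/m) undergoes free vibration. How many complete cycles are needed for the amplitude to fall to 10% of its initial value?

ζ = c/(2√(km)) = 3590/(2√(341000 × 558)) = 3590/27590 = 0.1301.
Logarithmic decrement δ = 2πζ/√(1 − ζ²) = 2π × 0.1301/√(1 − 0.0169) = 0.8246.
x_n/x₀ = e^(−nδ) ≤ 0.1; take ln: n ≥ ln(1/0.1)/δ = 2.303/0.8246 = 2.792.
So 3 complete cycles are required.

3 cycles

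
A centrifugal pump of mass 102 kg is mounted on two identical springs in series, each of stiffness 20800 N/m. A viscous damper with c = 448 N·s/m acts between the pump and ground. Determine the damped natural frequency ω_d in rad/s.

9.86 rad/s

Series springs: 1/k_eq = 2/20800, so k_eq = 20800/2 = 10400 N/m.
ω_n = √(k_eq/m) = √(10400/102) = 10.10 rad/s.
Critical damping c_c = 2√(k_eq·m) = 2√(10400 × 102) = 2060 N·s/m, so ζ = c/c_c = 448/2060 = 0.2175.
ω_d = ω_n√(1 − ζ²) = 10.10 × √(1 − 0.0473) = 9.856 rad/s.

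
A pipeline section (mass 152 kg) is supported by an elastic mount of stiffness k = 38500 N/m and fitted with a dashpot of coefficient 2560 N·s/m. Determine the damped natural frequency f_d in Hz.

2.15 Hz

ω_n = √(k/m) = √(38500/152) = 15.92 rad/s.
Critical damping c_c = 2√(k·m) = 2√(38500 × 152) = 4838 N·s/m, so ζ = c/c_c = 2560/4838 = 0.5291.
ω_d = ω_n√(1 − ζ²) = 15.92 × √(1 − 0.280) = 13.50 rad/s.
f_d = ω_d/(2π) = 2.149 Hz.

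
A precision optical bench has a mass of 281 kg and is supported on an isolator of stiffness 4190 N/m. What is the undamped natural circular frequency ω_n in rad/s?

3.86 rad/s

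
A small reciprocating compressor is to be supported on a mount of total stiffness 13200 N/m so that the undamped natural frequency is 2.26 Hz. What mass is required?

65.5 kg

ω_n = 2πf_n = 2π × 2.26 = 14.20 rad/s.
m = k/ω_n² = 13200/14.20² = 13200/201.6 = 65.46 kg.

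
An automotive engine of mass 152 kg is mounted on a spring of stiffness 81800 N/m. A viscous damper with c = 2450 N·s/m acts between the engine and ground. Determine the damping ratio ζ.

0.347

ω_n = √(k/m) = √(81800/152) = 23.20 rad/s.
Critical damping c_c = 2√(k·m) = 2√(81800 × 152) = 7052 N·s/m, so ζ = c/c_c = 2450/7052 = 0.3474.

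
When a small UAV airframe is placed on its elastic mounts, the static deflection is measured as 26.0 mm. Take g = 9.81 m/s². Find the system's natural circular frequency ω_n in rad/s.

ω_n = √(g/δ_st) = √(9.81/0.0260) = √377.3 = 19.42 rad/s.

19.4 rad/s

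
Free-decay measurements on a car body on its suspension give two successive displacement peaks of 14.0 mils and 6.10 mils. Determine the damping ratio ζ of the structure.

0.131

Logarithmic decrement δ = (1/n)·ln(x₀/x_n) = (1/1)·ln(14.0/6.10) = (1/1)·ln(2.295) = 0.8308.
ζ = δ/√(4π² + δ²) = 0.8308/√(39.48 + 0.690) = 0.8308/6.338 = 0.1311.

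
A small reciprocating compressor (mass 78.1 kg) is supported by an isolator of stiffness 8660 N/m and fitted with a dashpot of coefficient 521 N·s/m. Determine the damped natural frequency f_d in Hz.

ω_n = √(k/m) = √(8660/78.1) = 10.53 rad/s.
Critical damping c_c = 2√(k·m) = 2√(8660 × 78.1) = 1645 N·s/m, so ζ = c/c_c = 521/1645 = 0.3168.
ω_d = ω_n√(1 − ζ²) = 10.53 × √(1 − 0.100) = 9.988 rad/s.
f_d = ω_d/(2π) = 1.590 Hz.

1.59 Hz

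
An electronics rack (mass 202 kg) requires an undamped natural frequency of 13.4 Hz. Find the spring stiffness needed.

1430000 N/m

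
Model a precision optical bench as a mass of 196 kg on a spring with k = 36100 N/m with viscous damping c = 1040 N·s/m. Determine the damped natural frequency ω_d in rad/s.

13.3 rad/s

ω_n = √(k/m) = √(36100/196) = 13.57 rad/s.
Critical damping c_c = 2√(k·m) = 2√(36100 × 196) = 5320 N·s/m, so ζ = c/c_c = 1040/5320 = 0.1955.
ω_d = ω_n√(1 − ζ²) = 13.57 × √(1 − 0.0382) = 13.31 rad/s.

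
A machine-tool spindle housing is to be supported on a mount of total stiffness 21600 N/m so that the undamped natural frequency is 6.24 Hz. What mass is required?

14.1 kg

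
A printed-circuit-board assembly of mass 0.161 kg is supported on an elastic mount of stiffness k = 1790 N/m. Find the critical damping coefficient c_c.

34.0 N·s/m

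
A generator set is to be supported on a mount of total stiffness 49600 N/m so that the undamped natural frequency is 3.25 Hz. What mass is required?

ω_n = 2πf_n = 2π × 3.25 = 20.42 rad/s.
m = k/ω_n² = 49600/20.42² = 49600/417.0 = 118.9 kg.

119 kg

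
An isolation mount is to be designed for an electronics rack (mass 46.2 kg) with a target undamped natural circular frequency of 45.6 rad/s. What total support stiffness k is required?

96100 N/m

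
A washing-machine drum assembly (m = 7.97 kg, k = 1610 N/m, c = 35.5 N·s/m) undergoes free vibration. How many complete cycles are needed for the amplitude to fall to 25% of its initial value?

ζ = c/(2√(km)) = 35.5/(2√(1610 × 7.97)) = 35.5/226.6 = 0.1567.
Logarithmic decrement δ = 2πζ/√(1 − ζ²) = 2π × 0.1567/√(1 − 0.0246) = 0.9969.
x_n/x₀ = e^(−nδ) ≤ 0.25; take ln: n ≥ ln(1/0.25)/δ = 1.386/0.9969 = 1.391.
So 2 complete cycles are required.

2 cycles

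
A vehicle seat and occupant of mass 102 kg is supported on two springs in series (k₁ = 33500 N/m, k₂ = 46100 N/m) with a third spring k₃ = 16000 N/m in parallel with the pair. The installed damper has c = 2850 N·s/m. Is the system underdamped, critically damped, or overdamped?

underdamped

Series pair: k_s = k₁k₂/(k₁+k₂) = (33500)(46100)/(33500 + 46100) = 19400 N/m. In parallel with k₃: k_eq = 19400 + 16000 = 35400 N/m.
c_c = 2√(k_eq·m) = 3800 N·s/m; ζ = c/c_c = 2850/3800 = 0.750.
Since ζ < 1 the system is underdamped.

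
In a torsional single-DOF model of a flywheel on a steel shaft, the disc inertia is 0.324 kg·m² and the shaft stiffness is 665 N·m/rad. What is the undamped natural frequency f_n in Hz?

ω_n = √(k_t/J) = √(665/0.324) = √2052 = 45.30 rad/s.
f_n = ω_n/(2π) = 45.30/6.283 = 7.210 Hz.

7.21 Hz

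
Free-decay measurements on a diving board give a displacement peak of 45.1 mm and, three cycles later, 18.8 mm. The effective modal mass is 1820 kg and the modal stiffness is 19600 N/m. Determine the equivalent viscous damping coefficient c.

554 N·s/m

Logarithmic decrement δ = (1/n)·ln(x₀/x_n) = (1/3)·ln(45.1/18.8) = (1/3)·ln(2.399) = 0.2917.
ζ = δ/√(4π² + δ²) = 0.2917/√(39.48 + 0.0851) = 0.2917/6.290 = 0.04637.
c = ζ · 2√(km) = 0.04637 × 2√(19600 × 1820) = 0.04637 × 11950 = 553.9 N·s/m.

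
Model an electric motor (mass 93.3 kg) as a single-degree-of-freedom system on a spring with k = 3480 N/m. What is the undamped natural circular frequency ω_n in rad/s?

ω_n = √(k/m) = √(3480/93.3) = √37.30 = 6.107 rad/s.

6.11 rad/s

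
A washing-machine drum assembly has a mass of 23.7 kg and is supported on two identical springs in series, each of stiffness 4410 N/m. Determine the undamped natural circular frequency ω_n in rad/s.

Series springs: 1/k_eq = 2/4410, so k_eq = 4410/2 = 2205 N/m.
ω_n = √(k_eq/m) = √(2205/23.7) = √93.04 = 9.646 rad/s.

9.65 rad/s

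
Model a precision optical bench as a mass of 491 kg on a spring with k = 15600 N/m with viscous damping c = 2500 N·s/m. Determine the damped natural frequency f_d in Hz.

ω_n = √(k/m) = √(15600/491) = 5.637 rad/s.
Critical damping c_c = 2√(k·m) = 2√(15600 × 491) = 5535 N·s/m, so ζ = c/c_c = 2500/5535 = 0.4517.
ω_d = ω_n√(1 − ζ²) = 5.637 × √(1 − 0.204) = 5.029 rad/s.
f_d = ω_d/(2π) = 0.8004 Hz.

0.800 Hz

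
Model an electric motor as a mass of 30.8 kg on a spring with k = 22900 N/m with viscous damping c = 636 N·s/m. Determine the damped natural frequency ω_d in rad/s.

ω_n = √(k/m) = √(22900/30.8) = 27.27 rad/s.
Critical damping c_c = 2√(k·m) = 2√(22900 × 30.8) = 1680 N·s/m, so ζ = c/c_c = 636/1680 = 0.3786.
ω_d = ω_n√(1 − ζ²) = 27.27 × √(1 − 0.143) = 25.24 rad/s.

25.2 rad/s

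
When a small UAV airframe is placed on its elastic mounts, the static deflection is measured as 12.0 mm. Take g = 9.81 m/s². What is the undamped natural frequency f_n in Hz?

ω_n = √(g/δ_st) = √(9.81/0.0120) = √817.5 = 28.59 rad/s.
f_n = ω_n/(2π) = 28.59/6.283 = 4.551 Hz.

4.55 Hz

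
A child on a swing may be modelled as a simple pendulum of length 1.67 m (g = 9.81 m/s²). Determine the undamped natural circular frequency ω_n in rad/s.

2.42 rad/s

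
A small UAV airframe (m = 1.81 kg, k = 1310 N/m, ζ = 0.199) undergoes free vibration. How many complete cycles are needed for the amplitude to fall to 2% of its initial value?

Logarithmic decrement δ = 2πζ/√(1 − ζ²) = 2π × 0.1990/√(1 − 0.0396) = 1.276.
x_n/x₀ = e^(−nδ) ≤ 0.02; take ln: n ≥ ln(1/0.02)/δ = 3.912/1.276 = 3.066.
So 4 complete cycles are required.

4 cycles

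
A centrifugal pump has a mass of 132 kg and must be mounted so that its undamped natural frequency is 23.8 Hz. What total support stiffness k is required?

2950000 N/m

ω_n = 2πf_n = 2π × 23.8 = 149.5 rad/s.
k = m·ω_n² = 132 × 149.5² = 132 × 22360 = 2952000 N/m.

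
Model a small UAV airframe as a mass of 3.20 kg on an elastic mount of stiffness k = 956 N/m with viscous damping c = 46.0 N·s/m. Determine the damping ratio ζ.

0.416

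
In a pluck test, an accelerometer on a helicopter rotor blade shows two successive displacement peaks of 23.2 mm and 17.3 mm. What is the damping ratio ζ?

0.0467

Logarithmic decrement δ = (1/n)·ln(x₀/x_n) = (1/1)·ln(23.2/17.3) = (1/1)·ln(1.341) = 0.2934.
ζ = δ/√(4π² + δ²) = 0.2934/√(39.48 + 0.0861) = 0.2934/6.290 = 0.04665.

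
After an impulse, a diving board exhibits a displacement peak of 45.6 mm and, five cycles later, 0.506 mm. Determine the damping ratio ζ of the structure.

0.142

Logarithmic decrement δ = (1/n)·ln(x₀/x_n) = (1/5)·ln(45.6/0.506) = (1/5)·ln(90.12) = 0.9002.
ζ = δ/√(4π² + δ²) = 0.9002/√(39.48 + 0.810) = 0.9002/6.347 = 0.1418.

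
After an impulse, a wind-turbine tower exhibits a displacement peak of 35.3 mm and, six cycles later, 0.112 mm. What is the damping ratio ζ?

0.151

Logarithmic decrement δ = (1/n)·ln(x₀/x_n) = (1/6)·ln(35.3/0.112) = (1/6)·ln(315.2) = 0.9589.
ζ = δ/√(4π² + δ²) = 0.9589/√(39.48 + 0.919) = 0.9589/6.356 = 0.1509.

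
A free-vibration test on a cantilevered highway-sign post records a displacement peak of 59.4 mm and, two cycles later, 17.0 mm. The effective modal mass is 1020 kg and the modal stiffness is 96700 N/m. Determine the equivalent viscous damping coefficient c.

Logarithmic decrement δ = (1/n)·ln(x₀/x_n) = (1/2)·ln(59.4/17.0) = (1/2)·ln(3.494) = 0.6255.
ζ = δ/√(4π² + δ²) = 0.6255/√(39.48 + 0.391) = 0.6255/6.314 = 0.09907.
c = ζ · 2√(km) = 0.09907 × 2√(96700 × 1020) = 0.09907 × 19860 = 1968 N·s/m.

1970 N·s/m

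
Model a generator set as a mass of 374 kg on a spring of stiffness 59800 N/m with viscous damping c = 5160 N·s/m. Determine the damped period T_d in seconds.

0.593 s

ω_n = √(k/m) = √(59800/374) = 12.64 rad/s.
Critical damping c_c = 2√(k·m) = 2√(59800 × 374) = 9458 N·s/m, so ζ = c/c_c = 5160/9458 = 0.5455.
ω_d = ω_n√(1 − ζ²) = 12.64 × √(1 − 0.298) = 10.60 rad/s.
T_d = 2π/ω_d = 0.5929 s.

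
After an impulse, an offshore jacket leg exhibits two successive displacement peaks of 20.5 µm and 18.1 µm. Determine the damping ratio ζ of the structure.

Logarithmic decrement δ = (1/n)·ln(x₀/x_n) = (1/1)·ln(20.5/18.1) = (1/1)·ln(1.133) = 0.1245.
ζ = δ/√(4π² + δ²) = 0.1245/√(39.48 + 0.0155) = 0.1245/6.284 = 0.01981.

0.0198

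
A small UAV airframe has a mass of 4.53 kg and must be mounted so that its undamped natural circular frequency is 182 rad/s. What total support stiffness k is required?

k = m·ω_n² = 4.53 × 182.0² = 4.53 × 33120 = 150100 N/m.

150000 N/m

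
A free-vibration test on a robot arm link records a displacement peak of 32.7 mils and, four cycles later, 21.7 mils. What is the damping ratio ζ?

0.0163

Logarithmic decrement δ = (1/n)·ln(x₀/x_n) = (1/4)·ln(32.7/21.7) = (1/4)·ln(1.507) = 0.1025.
ζ = δ/√(4π² + δ²) = 0.1025/√(39.48 + 0.0105) = 0.1025/6.284 = 0.01631.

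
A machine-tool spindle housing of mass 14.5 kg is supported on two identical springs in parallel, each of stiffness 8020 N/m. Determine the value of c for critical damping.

965 N·s/m

Parallel springs add: k_eq = 2 × 8020 = 16040 N/m.
c_c = 2√(k_eq·m) = 2√(16040 × 14.5) = 2 × 482.3 = 964.5 N·s/m.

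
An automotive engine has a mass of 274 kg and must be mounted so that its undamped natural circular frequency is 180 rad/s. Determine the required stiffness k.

k = m·ω_n² = 274 × 180.0² = 274 × 32400 = 8878000 N/m.

8880000 N/m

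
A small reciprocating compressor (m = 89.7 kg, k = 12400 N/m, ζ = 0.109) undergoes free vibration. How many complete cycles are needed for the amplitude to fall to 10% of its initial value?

4 cycles

Logarithmic decrement δ = 2πζ/√(1 − ζ²) = 2π × 0.1090/√(1 − 0.0119) = 0.6890.
x_n/x₀ = e^(−nδ) ≤ 0.1; take ln: n ≥ ln(1/0.1)/δ = 2.303/0.6890 = 3.342.
So 4 complete cycles are required.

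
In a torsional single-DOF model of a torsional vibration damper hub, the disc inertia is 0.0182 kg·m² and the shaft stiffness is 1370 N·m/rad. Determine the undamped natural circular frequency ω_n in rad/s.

ω_n = √(k_t/J) = √(1370/0.0182) = √75270 = 274.4 rad/s.

274 rad/s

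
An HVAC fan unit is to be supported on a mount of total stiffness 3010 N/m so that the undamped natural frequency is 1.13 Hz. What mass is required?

59.7 kg

ω_n = 2πf_n = 2π × 1.13 = 7.100 rad/s.
m = k/ω_n² = 3010/7.100² = 3010/50.41 = 59.71 kg.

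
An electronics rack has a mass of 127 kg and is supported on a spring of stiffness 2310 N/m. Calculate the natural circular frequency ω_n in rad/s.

4.26 rad/s

ω_n = √(k/m) = √(2310/127) = √18.19 = 4.265 rad/s.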